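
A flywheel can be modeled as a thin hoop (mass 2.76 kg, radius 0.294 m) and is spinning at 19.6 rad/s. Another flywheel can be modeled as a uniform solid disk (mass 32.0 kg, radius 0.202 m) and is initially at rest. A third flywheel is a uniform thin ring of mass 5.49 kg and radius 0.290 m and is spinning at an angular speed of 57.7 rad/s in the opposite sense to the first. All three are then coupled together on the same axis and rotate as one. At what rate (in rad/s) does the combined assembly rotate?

No external torque acts about the common axis, so total angular momentum is conserved.
Moments of inertia: I_A = (2.76)(0.294)² = 0.2386 kg·m²; I_B = ½(32.0)(0.202)² = 0.6529 kg·m²; I_C = (5.49)(0.290)² = 0.4617 kg·m².
Taking A's sense as positive: L = (0.2386)(19.6) − (0.4617)(57.7) = -21.96 kg·m²·rad/s.
Combined I = 0.2386 + 0.6529 + 0.4617 = 1.353 kg·m².
ω_f = L / I = -21.96 / 1.353 = -16.23 rad/s.

|ω_f| ≈ 16.2 rad/s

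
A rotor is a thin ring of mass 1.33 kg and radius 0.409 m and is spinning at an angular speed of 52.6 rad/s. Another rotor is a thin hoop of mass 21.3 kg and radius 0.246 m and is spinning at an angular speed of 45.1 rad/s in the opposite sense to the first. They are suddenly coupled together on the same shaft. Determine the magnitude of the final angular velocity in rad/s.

|ω_f| ≈ 30.7 rad/s

No external torque acts about the common axis, so total angular momentum is conserved.
Moments of inertia: I_A = (1.33)(0.409)² = 0.2225 kg·m²; I_B = (21.3)(0.246)² = 1.289 kg·m².
Taking A's sense as positive: L = (0.2225)(52.6) − (1.289)(45.1) = -46.43 kg·m²·rad/s.
Combined I = 0.2225 + 1.289 = 1.511 kg·m².
ω_f = L / I = -46.43 / 1.511 = -30.72 rad/s.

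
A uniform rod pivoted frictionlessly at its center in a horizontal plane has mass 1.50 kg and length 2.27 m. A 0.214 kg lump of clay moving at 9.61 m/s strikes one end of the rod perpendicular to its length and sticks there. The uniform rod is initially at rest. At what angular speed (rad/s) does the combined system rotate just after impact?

About the pivot the impulsive forces during the collision are internal, so angular momentum about that axis is conserved.
I_p = (1/12)(1.50)(2.27)² = 0.6441 kg·m². Taking the sense of the lump of clay's angular momentum as positive, L_{lump} = m v R = (0.214)(9.61)(2.27/2) = 2.334 kg·m²/s.
L_i = 0 + 2.334 = 2.334 kg·m²/s.
After sticking, I_f = I_p + m R² = 0.6441 + (0.214)(2.27/2)² = 0.9198 kg·m².
ω_f = L_i / I_f = 2.334 / 0.9198 = 2.538 rad/s.

|ω_f| ≈ 2.54 rad/s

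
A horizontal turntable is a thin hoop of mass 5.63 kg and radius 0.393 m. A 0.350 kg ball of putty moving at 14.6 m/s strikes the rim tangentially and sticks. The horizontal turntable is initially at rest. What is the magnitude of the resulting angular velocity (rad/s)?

The axle reaction passes through the axle and exerts no torque about it; angular momentum about the axle is conserved through the impact.
I_p = (5.63)(0.393)² = 0.8695 kg·m². Taking the sense of the ball of putty's angular momentum as positive, L_{ball} = m v R = (0.350)(14.6)(0.393) = 2.008 kg·m²/s.
L_i = 0 + 2.008 = 2.008 kg·m²/s.
After sticking, I_f = I_p + m R² = 0.8695 + (0.350)(0.393)² = 0.9236 kg·m².
ω_f = L_i / I_f = 2.008 / 0.9236 = 2.174 rad/s.

|ω_f| ≈ 2.17 rad/s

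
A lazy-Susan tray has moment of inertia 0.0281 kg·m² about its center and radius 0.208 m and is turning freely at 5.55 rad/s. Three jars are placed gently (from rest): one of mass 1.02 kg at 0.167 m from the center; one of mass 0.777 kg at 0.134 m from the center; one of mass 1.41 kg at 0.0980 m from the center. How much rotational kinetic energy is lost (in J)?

energy lost ≈ 0.288 J

No external torque acts about the center; L_before = L_after.
Added inertia Σmr² = (1.02)(0.167)² + (0.777)(0.134)² + (1.41)(0.0980)² = 0.05594 kg·m²; I_f = 0.02810 + 0.05594 = 0.08404 kg·m².
ω_f = I_p ω_i / I_f = (0.02810)(5.55) / 0.08404 = 1.856 rad/s.
KE_i = ½(0.02810)(5.550 rad/s)² = 0.4328 J; KE_f = ½(0.08404)(1.856)² = 0.1447 J.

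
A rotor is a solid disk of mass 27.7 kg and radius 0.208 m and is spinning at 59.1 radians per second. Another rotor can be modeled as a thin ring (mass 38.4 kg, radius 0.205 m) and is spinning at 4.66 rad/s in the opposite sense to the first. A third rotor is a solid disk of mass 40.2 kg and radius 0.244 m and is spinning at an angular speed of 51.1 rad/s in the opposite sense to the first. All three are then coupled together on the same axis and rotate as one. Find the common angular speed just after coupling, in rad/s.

|ω_f| ≈ 9.75 rad/s

The coupling torques are internal; angular momentum about the shared axis is conserved.
Moments of inertia: I_A = ½(27.7)(0.208)² = 0.5992 kg·m²; I_B = (38.4)(0.205)² = 1.614 kg·m²; I_C = ½(40.2)(0.244)² = 1.197 kg·m².
Taking A's sense as positive: L = (0.5992)(59.1) − (1.614)(4.66) − (1.197)(51.1) = -33.26 kg·m²·rad/s.
Combined I = 0.5992 + 1.614 + 1.197 = 3.410 kg·m².
ω_f = L / I = -33.26 / 3.410 = -9.754 rad/s.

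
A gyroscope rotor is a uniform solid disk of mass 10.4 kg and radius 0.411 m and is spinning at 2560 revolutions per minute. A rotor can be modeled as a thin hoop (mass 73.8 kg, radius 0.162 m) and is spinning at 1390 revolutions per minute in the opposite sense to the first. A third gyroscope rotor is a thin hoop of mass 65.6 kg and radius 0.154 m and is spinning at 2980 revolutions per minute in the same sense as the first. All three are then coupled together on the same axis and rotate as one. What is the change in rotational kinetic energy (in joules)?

ΔKE ≈ -1.06e+05 J

No external torque acts about the common axis, so total angular momentum is conserved.
Moments of inertia: I_A = ½(10.4)(0.411)² = 0.8784 kg·m²; I_B = (73.8)(0.162)² = 1.937 kg·m²; I_C = (65.6)(0.154)² = 1.556 kg·m².
Taking A's sense as positive: L = (0.8784)(2560) − (1.937)(1390) + (1.556)(2980) = 4193 kg·m²·rpm.
Combined I = 0.8784 + 1.937 + 1.556 = 4.371 kg·m².
ω_f = L / I = 4193 / 4.371 = 959.2 rpm.
KE_i = ½ΣIω² = 1.278e+05 J; KE_f = ½(4.371)(100.4)² = 22050 J.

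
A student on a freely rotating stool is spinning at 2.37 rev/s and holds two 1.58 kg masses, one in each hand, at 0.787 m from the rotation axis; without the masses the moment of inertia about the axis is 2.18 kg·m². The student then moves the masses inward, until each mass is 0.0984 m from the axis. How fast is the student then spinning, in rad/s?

Angular momentum about the spin axis is conserved since the torque about it is zero.
I₁ = 2.18 + 2(1.58)(0.787)² = 4.137 kg·m²; I₂ = 2.18 + 2(1.58)(0.0984)² = 2.211 kg·m².
ω₂ = I₁ω₁ / I₂ = (4.137)(2.37 rev/s) / (2.211) = 4.436 rev/s = 27.87 rad/s.

ω₂ ≈ 27.9 rad/s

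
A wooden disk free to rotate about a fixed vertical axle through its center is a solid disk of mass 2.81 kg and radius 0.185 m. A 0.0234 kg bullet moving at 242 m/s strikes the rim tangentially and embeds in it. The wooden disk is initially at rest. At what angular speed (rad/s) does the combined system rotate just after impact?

|ω_f| ≈ 21.4 rad/s

About the axle the impulsive forces during the collision are internal, so angular momentum about that axis is conserved.
I_p = ½(2.81)(0.185)² = 0.04809 kg·m². Taking the sense of the bullet's angular momentum as positive, L_{bullet} = m v R = (0.0234)(242)(0.185) = 1.048 kg·m²/s.
L_i = 0 + 1.048 = 1.048 kg·m²/s.
After sticking, I_f = I_p + m R² = 0.04809 + (0.0234)(0.185)² = 0.04889 kg·m².
ω_f = L_i / I_f = 1.048 / 0.04889 = 21.43 rad/s.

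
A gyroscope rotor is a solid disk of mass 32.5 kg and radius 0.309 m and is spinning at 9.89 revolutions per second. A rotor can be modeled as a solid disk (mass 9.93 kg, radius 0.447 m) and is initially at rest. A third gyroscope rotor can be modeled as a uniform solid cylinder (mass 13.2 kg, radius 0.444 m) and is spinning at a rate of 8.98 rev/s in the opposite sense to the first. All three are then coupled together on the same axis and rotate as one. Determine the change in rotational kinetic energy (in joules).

The coupling torques are internal; angular momentum about the shared axis is conserved.
Moments of inertia: I_A = ½(32.5)(0.309)² = 1.552 kg·m²; I_B = ½(9.93)(0.447)² = 0.9921 kg·m²; I_C = ½(13.2)(0.444)² = 1.301 kg·m².
Taking A's sense as positive: L = (1.552)(9.89) − (1.301)(8.98) = 3.661 kg·m²·rev/s.
Combined I = 1.552 + 0.9921 + 1.301 = 3.845 kg·m².
ω_f = L / I = 3.661 / 3.845 = 0.9523 rev/s.
KE_i = ½ΣIω² = 5067 J; KE_f = ½(3.845)(5.983)² = 68.82 J.

ΔKE ≈ -5000 J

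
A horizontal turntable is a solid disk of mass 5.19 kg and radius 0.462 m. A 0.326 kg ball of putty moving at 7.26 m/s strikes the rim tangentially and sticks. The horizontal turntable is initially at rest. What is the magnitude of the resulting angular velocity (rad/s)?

|ω_f| ≈ 1.75 rad/s

The axle reaction passes through the axle and exerts no torque about it; angular momentum about the axle is conserved through the impact.
I_p = ½(5.19)(0.462)² = 0.5539 kg·m². Taking the sense of the ball of putty's angular momentum as positive, L_{ball} = m v R = (0.326)(7.26)(0.462) = 1.093 kg·m²/s.
L_i = 0 + 1.093 = 1.093 kg·m²/s.
After sticking, I_f = I_p + m R² = 0.5539 + (0.326)(0.462)² = 0.6235 kg·m².
ω_f = L_i / I_f = 1.093 / 0.6235 = 1.754 rad/s.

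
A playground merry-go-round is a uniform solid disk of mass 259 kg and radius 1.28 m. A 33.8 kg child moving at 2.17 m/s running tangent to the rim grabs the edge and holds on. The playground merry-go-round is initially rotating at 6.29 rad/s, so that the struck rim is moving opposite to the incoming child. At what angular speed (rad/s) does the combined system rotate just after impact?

About the axle the impulsive forces during the collision are internal, so angular momentum about that axis is conserved.
I_p = ½(259)(1.28)² = 212.2 kg·m². Taking the sense of the child's angular momentum as positive, L_{child} = m v R = (33.8)(2.17)(1.28) = 93.88 kg·m²/s.
L_i = −I_p ω_p + m v R = −(212.2)(6.29) + 93.88 = -1241 kg·m²/s.
After sticking, I_f = I_p + m R² = 212.2 + (33.8)(1.28)² = 267.6 kg·m².
ω_f = L_i / I_f = -1241 / 267.6 = -4.637 rad/s.

|ω_f| ≈ 4.64 rad/s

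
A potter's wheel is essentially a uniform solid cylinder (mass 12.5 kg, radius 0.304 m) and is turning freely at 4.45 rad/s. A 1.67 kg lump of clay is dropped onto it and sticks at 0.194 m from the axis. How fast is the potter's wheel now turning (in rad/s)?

No external torque acts about the axis; L_before = L_after.
I_p = ½(12.5)(0.304)² = 0.5776 kg·m².
Added inertia Σmr² = (1.67)(0.194)² = 0.06285 kg·m²; I_f = 0.5776 + 0.06285 = 0.6405 kg·m².
ω_f = I_p ω_i / I_f = (0.5776)(4.45) / 0.6405 = 4.013 rad/s.

ω_f ≈ 4.01 rad/s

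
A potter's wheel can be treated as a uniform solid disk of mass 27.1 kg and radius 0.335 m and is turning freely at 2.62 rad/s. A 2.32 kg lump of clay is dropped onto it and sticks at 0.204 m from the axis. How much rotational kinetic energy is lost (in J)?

No external torque acts about the axis; L_before = L_after.
I_p = ½(27.1)(0.335)² = 1.521 kg·m².
Added inertia Σmr² = (2.32)(0.204)² = 0.09655 kg·m²; I_f = 1.521 + 0.09655 = 1.617 kg·m².
ω_f = I_p ω_i / I_f = (1.521)(2.62) / 1.617 = 2.464 rad/s.
KE_i = ½(1.521)(2.620 rad/s)² = 5.219 J; KE_f = ½(1.617)(2.464)² = 4.908 J.

energy lost ≈ 0.312 J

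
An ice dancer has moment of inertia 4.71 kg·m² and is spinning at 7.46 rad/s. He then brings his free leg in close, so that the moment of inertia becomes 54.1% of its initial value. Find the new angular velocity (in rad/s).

No external torque acts about the spin axis, so angular momentum is conserved.
I₂ = 0.541 × 4.71 = 2.548 kg·m².
ω₂ = I₁ω₁ / I₂ = (4.710)(7.46 rad/s) / (2.548) = 13.79 rad/s.

ω₂ ≈ 13.8 rad/s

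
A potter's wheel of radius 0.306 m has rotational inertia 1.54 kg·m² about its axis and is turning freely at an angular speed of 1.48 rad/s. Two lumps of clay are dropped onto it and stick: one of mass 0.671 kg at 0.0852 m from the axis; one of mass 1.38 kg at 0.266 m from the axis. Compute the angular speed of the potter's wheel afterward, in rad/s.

No external torque acts about the axis; L_before = L_after.
Added inertia Σmr² = (0.671)(0.0852)² + (1.38)(0.266)² = 0.1025 kg·m²; I_f = 1.540 + 0.1025 = 1.643 kg·m².
ω_f = I_p ω_i / I_f = (1.540)(1.48) / 1.643 = 1.388 rad/s.

ω_f ≈ 1.39 rad/s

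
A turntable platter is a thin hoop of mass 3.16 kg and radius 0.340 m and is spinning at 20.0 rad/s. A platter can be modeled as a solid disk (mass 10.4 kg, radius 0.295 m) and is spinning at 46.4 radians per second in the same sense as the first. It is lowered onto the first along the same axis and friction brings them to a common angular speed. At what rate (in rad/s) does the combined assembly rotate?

The coupling torques are internal; angular momentum about the shared axis is conserved.
Moments of inertia: I_A = (3.16)(0.340)² = 0.3653 kg·m²; I_B = ½(10.4)(0.295)² = 0.4525 kg·m².
Taking A's sense as positive: L = (0.3653)(20.0) + (0.4525)(46.4) = 28.30 kg·m²·rad/s.
Combined I = 0.3653 + 0.4525 = 0.8178 kg·m².
ω_f = L / I = 28.30 / 0.8178 = 34.61 rad/s.

|ω_f| ≈ 34.6 rad/s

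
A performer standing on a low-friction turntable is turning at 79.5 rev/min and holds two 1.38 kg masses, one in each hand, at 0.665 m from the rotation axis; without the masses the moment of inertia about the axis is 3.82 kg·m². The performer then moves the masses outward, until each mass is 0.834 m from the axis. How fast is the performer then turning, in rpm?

ω₂ ≈ 69.8 rpm

Angular momentum about the spin axis is conserved since the torque about it is zero.
I₁ = 3.82 + 2(1.38)(0.665)² = 5.041 kg·m²; I₂ = 3.82 + 2(1.38)(0.834)² = 5.740 kg·m².
ω₂ = I₁ω₁ / I₂ = (5.041)(79.5 rpm) / (5.740) = 69.82 rpm.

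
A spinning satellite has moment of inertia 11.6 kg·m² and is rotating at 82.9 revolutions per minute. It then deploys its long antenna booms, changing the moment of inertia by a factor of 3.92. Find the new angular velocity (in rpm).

ω₂ ≈ 21.1 rpm

With no external torque about the axis, L is conserved: I₁ω₁ = I₂ω₂.
I₂ = 3.92 × 11.6 = 45.47 kg·m².
ω₂ = I₁ω₁ / I₂ = (11.60)(82.9 rpm) / (45.47) = 21.15 rpm.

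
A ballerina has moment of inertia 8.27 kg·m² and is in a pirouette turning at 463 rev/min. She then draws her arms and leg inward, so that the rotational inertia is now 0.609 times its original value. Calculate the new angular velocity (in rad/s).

No external torque acts about the spin axis, so angular momentum is conserved.
I₂ = 0.609 × 8.27 = 5.036 kg·m².
ω₂ = I₁ω₁ / I₂ = (8.270)(463 rpm) / (5.036) = 760.3 rpm = 79.61 rad/s.

ω₂ ≈ 79.6 rad/s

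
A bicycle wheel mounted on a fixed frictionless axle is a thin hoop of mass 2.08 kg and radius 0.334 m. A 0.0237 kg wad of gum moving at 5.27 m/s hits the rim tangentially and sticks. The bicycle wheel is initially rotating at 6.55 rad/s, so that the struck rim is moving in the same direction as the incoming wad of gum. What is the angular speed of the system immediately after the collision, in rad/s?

|ω_f| ≈ 6.65 rad/s

About the axle the impulsive forces during the collision are internal, so angular momentum about that axis is conserved.
I_p = (2.08)(0.334)² = 0.2320 kg·m². Taking the sense of the wad of gum's angular momentum as positive, L_{wad} = m v R = (0.0237)(5.27)(0.334) = 0.04172 kg·m²/s.
L_i = +I_p ω_p + m v R = +(0.2320)(6.55) + 0.04172 = 1.562 kg·m²/s.
After sticking, I_f = I_p + m R² = 0.2320 + (0.0237)(0.334)² = 0.2347 kg·m².
ω_f = L_i / I_f = 1.562 / 0.2347 = 6.654 rad/s.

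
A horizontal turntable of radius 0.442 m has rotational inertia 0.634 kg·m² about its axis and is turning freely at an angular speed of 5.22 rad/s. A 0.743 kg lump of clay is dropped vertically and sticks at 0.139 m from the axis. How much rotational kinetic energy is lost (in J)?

energy lost ≈ 0.191 J

The added mass arrives with no angular momentum about the axis, and any external torque about the axis is negligible, so the system's angular momentum is conserved.
Added inertia Σmr² = (0.743)(0.139)² = 0.01436 kg·m²; I_f = 0.6340 + 0.01436 = 0.6484 kg·m².
ω_f = I_p ω_i / I_f = (0.6340)(5.22) / 0.6484 = 5.104 rad/s.
KE_i = ½(0.6340)(5.220 rad/s)² = 8.638 J; KE_f = ½(0.6484)(5.104)² = 8.446 J.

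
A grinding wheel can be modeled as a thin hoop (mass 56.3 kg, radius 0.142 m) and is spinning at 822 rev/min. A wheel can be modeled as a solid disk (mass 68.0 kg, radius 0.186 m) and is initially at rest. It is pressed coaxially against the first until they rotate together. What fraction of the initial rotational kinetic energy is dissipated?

fraction ≈ 0.509

No external torque acts about the common axis, so total angular momentum is conserved.
Moments of inertia: I_A = (56.3)(0.142)² = 1.135 kg·m²; I_B = ½(68.0)(0.186)² = 1.176 kg·m².
Taking A's sense as positive: L = (1.135)(822) = 933.2 kg·m²·rpm.
Combined I = 1.135 + 1.176 = 2.311 kg·m².
ω_f = L / I = 933.2 / 2.311 = 403.7 rpm.
KE_i = ½ΣIω² = 4206 J; KE_f = ½(2.311)(42.28)² = 2066 J.
Fraction dissipated = (KE_i − KE_f)/KE_i = 0.5089.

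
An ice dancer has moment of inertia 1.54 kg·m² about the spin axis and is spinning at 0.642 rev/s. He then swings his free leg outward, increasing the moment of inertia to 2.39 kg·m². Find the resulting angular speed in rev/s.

ω₂ ≈ 0.414 rev/s

Angular momentum about the spin axis is conserved since the torque about it is zero.
ω₂ = I₁ω₁ / I₂ = (1.540)(0.642 rev/s) / (2.390) = 0.4137 rev/s.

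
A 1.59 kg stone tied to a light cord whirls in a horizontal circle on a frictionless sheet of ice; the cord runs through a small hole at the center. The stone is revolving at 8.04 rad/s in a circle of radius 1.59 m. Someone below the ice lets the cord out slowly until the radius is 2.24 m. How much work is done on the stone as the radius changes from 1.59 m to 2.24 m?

No torque about the axis ⇒ m r₁² ω₁ = m r₂² ω₂.
ω₂ = ω₁ (r₁/r₂)² = (8.04)(1.59/2.24)² = 4.051 rad/s.
W = ΔKE = ½m(v₂² − v₁²) = -64.46 J.

W ≈ -64.5 J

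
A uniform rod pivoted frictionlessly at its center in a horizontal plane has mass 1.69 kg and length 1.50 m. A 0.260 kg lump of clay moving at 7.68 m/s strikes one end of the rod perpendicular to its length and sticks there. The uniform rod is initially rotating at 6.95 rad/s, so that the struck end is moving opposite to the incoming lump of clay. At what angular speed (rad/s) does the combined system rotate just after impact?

The axle reaction passes through the pivot and exerts no torque about it; angular momentum about the pivot is conserved through the impact.
I_p = (1/12)(1.69)(1.50)² = 0.3169 kg·m². Taking the sense of the lump of clay's angular momentum as positive, L_{lump} = m v R = (0.260)(7.68)(1.50/2) = 1.498 kg·m²/s.
L_i = −I_p ω_p + m v R = −(0.3169)(6.95) + 1.498 = -0.7047 kg·m²/s.
After sticking, I_f = I_p + m R² = 0.3169 + (0.260)(1.50/2)² = 0.4631 kg·m².
ω_f = L_i / I_f = -0.7047 / 0.4631 = -1.522 rad/s.

|ω_f| ≈ 1.52 rad/s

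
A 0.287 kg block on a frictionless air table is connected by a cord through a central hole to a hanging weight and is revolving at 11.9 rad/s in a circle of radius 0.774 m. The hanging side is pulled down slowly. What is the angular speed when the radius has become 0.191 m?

ω₂ ≈ 195 rad/s

No torque about the axis ⇒ m r₁² ω₁ = m r₂² ω₂.
ω₂ = ω₁ (r₁/r₂)² = (11.9)(0.774/0.191)² = 195.4 rad/s.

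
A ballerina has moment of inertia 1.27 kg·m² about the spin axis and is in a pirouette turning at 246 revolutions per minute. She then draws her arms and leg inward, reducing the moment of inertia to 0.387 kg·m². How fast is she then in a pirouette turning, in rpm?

ω₂ ≈ 807 rpm

With no external torque about the axis, L is conserved: I₁ω₁ = I₂ω₂.
ω₂ = I₁ω₁ / I₂ = (1.270)(246 rpm) / (0.3870) = 807.3 rpm.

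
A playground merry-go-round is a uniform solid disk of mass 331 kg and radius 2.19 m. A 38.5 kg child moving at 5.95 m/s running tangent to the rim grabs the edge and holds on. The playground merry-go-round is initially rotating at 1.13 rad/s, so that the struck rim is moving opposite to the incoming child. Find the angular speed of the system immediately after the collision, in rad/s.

The axle reaction passes through the axle and exerts no torque about it; angular momentum about the axle is conserved through the impact.
I_p = ½(331)(2.19)² = 793.8 kg·m². Taking the sense of the child's angular momentum as positive, L_{child} = m v R = (38.5)(5.95)(2.19) = 501.7 kg·m²/s.
L_i = −I_p ω_p + m v R = −(793.8)(1.13) + 501.7 = -395.3 kg·m²/s.
After sticking, I_f = I_p + m R² = 793.8 + (38.5)(2.19)² = 978.4 kg·m².
ω_f = L_i / I_f = -395.3 / 978.4 = -0.4040 rad/s.

|ω_f| ≈ 0.404 rad/s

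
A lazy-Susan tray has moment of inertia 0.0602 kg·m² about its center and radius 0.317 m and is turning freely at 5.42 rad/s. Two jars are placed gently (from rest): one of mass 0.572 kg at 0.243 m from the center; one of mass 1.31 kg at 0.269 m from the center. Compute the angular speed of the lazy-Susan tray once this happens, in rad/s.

ω_f ≈ 1.73 rad/s

The added mass arrives with no angular momentum about the center, and any external torque about the center is negligible, so the system's angular momentum is conserved.
Added inertia Σmr² = (0.572)(0.243)² + (1.31)(0.269)² = 0.1286 kg·m²; I_f = 0.06020 + 0.1286 = 0.1888 kg·m².
ω_f = I_p ω_i / I_f = (0.06020)(5.42) / 0.1888 = 1.728 rad/s.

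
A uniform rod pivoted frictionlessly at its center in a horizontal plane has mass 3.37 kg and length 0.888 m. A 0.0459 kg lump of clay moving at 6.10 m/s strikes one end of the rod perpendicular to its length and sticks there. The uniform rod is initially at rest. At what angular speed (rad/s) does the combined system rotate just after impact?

|ω_f| ≈ 0.539 rad/s

The axle reaction passes through the pivot and exerts no torque about it; angular momentum about the pivot is conserved through the impact.
I_p = (1/12)(3.37)(0.888)² = 0.2214 kg·m². Taking the sense of the lump of clay's angular momentum as positive, L_{lump} = m v R = (0.0459)(6.10)(0.888/2) = 0.1243 kg·m²/s.
L_i = 0 + 0.1243 = 0.1243 kg·m²/s.
After sticking, I_f = I_p + m R² = 0.2214 + (0.0459)(0.888/2)² = 0.2305 kg·m².
ω_f = L_i / I_f = 0.1243 / 0.2305 = 0.5393 rad/s.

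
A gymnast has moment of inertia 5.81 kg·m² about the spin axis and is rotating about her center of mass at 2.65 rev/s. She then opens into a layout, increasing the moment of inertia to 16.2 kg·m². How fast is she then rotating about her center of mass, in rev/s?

ω₂ ≈ 0.950 rev/s

With no external torque about the axis, L is conserved: I₁ω₁ = I₂ω₂.
ω₂ = I₁ω₁ / I₂ = (5.810)(2.65 rev/s) / (16.20) = 0.9504 rev/s.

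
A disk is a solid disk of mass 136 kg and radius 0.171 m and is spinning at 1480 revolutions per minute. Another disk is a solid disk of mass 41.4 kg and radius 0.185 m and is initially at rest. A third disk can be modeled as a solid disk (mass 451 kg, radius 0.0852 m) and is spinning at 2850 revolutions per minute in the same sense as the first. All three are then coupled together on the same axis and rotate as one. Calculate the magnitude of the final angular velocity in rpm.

|ω_f| ≈ 1760 rpm

No external torque acts about the common axis, so total angular momentum is conserved.
Moments of inertia: I_A = ½(136)(0.171)² = 1.988 kg·m²; I_B = ½(41.4)(0.185)² = 0.7085 kg·m²; I_C = ½(451)(0.0852)² = 1.637 kg·m².
Taking A's sense as positive: L = (1.988)(1480) + (1.637)(2850) = 7608 kg·m²·rpm.
Combined I = 1.988 + 0.7085 + 1.637 = 4.334 kg·m².
ω_f = L / I = 7608 / 4.334 = 1756 rpm.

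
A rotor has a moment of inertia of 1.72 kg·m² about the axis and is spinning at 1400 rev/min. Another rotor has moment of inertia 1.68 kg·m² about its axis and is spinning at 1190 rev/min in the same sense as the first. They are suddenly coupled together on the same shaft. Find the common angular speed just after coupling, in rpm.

|ω_f| ≈ 1300 rpm

No external torque acts about the common axis, so total angular momentum is conserved.
Taking A's sense as positive: L = (1.720)(1400) + (1.680)(1190) = 4407 kg·m²·rpm.
Combined I = 1.720 + 1.680 = 3.400 kg·m².
ω_f = L / I = 4407 / 3.400 = 1296 rpm.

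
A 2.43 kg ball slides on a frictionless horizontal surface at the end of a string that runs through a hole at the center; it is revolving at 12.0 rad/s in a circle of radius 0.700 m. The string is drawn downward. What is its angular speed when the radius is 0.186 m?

The constraining force is radial, so m r² ω about the center is conserved.
ω₂ = ω₁ (r₁/r₂)² = (12.0)(0.700/0.186)² = 170.0 rad/s.

ω₂ ≈ 170 rad/s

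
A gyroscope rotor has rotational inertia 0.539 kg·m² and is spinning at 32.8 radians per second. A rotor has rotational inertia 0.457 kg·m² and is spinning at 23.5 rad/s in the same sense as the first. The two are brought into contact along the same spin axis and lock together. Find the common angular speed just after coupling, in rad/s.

|ω_f| ≈ 28.5 rad/s

No external torque acts about the common axis, so total angular momentum is conserved.
Taking A's sense as positive: L = (0.5390)(32.8) + (0.4570)(23.5) = 28.42 kg·m²·rad/s.
Combined I = 0.5390 + 0.4570 = 0.9960 kg·m².
ω_f = L / I = 28.42 / 0.9960 = 28.53 rad/s.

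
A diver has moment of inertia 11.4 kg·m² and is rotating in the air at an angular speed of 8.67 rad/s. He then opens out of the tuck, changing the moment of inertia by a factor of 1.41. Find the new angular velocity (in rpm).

Angular momentum about the spin axis is conserved since the torque about it is zero.
I₂ = 1.41 × 11.4 = 16.07 kg·m².
ω₂ = I₁ω₁ / I₂ = (11.40)(8.67 rad/s) / (16.07) = 6.149 rad/s = 58.72 rpm.

ω₂ ≈ 58.7 rpm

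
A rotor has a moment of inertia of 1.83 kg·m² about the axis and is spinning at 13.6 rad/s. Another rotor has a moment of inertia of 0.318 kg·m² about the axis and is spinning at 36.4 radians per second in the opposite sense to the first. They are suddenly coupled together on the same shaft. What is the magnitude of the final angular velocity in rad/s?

|ω_f| ≈ 6.20 rad/s

The coupling torques are internal; angular momentum about the shared axis is conserved.
Taking A's sense as positive: L = (1.830)(13.6) − (0.3180)(36.4) = 13.31 kg·m²·rad/s.
Combined I = 1.830 + 0.3180 = 2.148 kg·m².
ω_f = L / I = 13.31 / 2.148 = 6.198 rad/s.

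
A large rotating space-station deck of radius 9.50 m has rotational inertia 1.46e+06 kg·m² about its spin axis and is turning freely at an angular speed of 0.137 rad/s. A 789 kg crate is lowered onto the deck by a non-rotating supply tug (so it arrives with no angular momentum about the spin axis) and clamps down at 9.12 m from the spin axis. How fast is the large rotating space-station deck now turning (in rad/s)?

ω_f ≈ 0.131 rad/s

The added mass arrives with no angular momentum about the spin axis, and any external torque about the spin axis is negligible, so the system's angular momentum is conserved.
Added inertia Σmr² = (789)(9.12)² = 65620 kg·m²; I_f = 1.460e+06 + 65620 = 1.526e+06 kg·m².
ω_f = I_p ω_i / I_f = (1.460e+06)(0.137) / 1.526e+06 = 0.1311 rad/s.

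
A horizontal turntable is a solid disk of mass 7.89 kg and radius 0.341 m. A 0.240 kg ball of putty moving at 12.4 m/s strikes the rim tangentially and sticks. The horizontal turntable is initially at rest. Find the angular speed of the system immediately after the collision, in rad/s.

About the axle the impulsive forces during the collision are internal, so angular momentum about that axis is conserved.
I_p = ½(7.89)(0.341)² = 0.4587 kg·m². Taking the sense of the ball of putty's angular momentum as positive, L_{ball} = m v R = (0.240)(12.4)(0.341) = 1.015 kg·m²/s.
L_i = 0 + 1.015 = 1.015 kg·m²/s.
After sticking, I_f = I_p + m R² = 0.4587 + (0.240)(0.341)² = 0.4866 kg·m².
ω_f = L_i / I_f = 1.015 / 0.4866 = 2.085 rad/s.

|ω_f| ≈ 2.09 rad/s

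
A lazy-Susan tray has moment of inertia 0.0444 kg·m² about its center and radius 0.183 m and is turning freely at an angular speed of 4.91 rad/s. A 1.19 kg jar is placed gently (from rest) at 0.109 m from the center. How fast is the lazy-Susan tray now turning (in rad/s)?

No external torque acts about the center; L_before = L_after.
Added inertia Σmr² = (1.19)(0.109)² = 0.01414 kg·m²; I_f = 0.04440 + 0.01414 = 0.05854 kg·m².
ω_f = I_p ω_i / I_f = (0.04440)(4.91) / 0.05854 = 3.724 rad/s.

ω_f ≈ 3.72 rad/s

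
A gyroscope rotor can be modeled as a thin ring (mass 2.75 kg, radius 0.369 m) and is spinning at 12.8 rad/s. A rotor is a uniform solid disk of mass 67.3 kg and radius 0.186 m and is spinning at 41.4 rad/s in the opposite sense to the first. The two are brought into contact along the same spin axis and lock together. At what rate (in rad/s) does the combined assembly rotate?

No external torque acts about the common axis, so total angular momentum is conserved.
Moments of inertia: I_A = (2.75)(0.369)² = 0.3744 kg·m²; I_B = ½(67.3)(0.186)² = 1.164 kg·m².
Taking A's sense as positive: L = (0.3744)(12.8) − (1.164)(41.4) = -43.40 kg·m²·rad/s.
Combined I = 0.3744 + 1.164 = 1.539 kg·m².
ω_f = L / I = -43.40 / 1.539 = -28.21 rad/s.

|ω_f| ≈ 28.2 rad/s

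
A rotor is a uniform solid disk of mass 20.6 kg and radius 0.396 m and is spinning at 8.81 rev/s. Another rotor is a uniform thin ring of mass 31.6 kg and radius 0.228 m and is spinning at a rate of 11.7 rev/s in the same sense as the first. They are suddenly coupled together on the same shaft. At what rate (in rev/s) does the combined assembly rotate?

The coupling torques are internal; angular momentum about the shared axis is conserved.
Moments of inertia: I_A = ½(20.6)(0.396)² = 1.615 kg·m²; I_B = (31.6)(0.228)² = 1.643 kg·m².
Taking A's sense as positive: L = (1.615)(8.81) + (1.643)(11.7) = 33.45 kg·m²·rev/s.
Combined I = 1.615 + 1.643 = 3.258 kg·m².
ω_f = L / I = 33.45 / 3.258 = 10.27 rev/s.

|ω_f| ≈ 10.3 rev/s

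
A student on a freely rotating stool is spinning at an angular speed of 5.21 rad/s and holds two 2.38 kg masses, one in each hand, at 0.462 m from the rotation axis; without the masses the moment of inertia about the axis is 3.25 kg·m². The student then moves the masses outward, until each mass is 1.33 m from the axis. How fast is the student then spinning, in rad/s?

With no external torque about the axis, L is conserved: I₁ω₁ = I₂ω₂.
I₁ = 3.25 + 2(2.38)(0.462)² = 4.266 kg·m²; I₂ = 3.25 + 2(2.38)(1.33)² = 11.67 kg·m².
ω₂ = I₁ω₁ / I₂ = (4.266)(5.21 rad/s) / (11.67) = 1.905 rad/s.

ω₂ ≈ 1.90 rad/s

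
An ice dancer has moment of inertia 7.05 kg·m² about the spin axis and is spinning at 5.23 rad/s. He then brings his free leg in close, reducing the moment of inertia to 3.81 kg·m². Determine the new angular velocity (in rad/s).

With no external torque about the axis, L is conserved: I₁ω₁ = I₂ω₂.
ω₂ = I₁ω₁ / I₂ = (7.050)(5.23 rad/s) / (3.810) = 9.678 rad/s.

ω₂ ≈ 9.68 rad/s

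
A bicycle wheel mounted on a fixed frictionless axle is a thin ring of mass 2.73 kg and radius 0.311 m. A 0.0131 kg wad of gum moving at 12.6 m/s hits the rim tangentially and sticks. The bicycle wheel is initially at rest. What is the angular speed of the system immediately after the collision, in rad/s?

The axle reaction passes through the axle and exerts no torque about it; angular momentum about the axle is conserved through the impact.
I_p = (2.73)(0.311)² = 0.2640 kg·m². Taking the sense of the wad of gum's angular momentum as positive, L_{wad} = m v R = (0.0131)(12.6)(0.311) = 0.05133 kg·m²/s.
L_i = 0 + 0.05133 = 0.05133 kg·m²/s.
After sticking, I_f = I_p + m R² = 0.2640 + (0.0131)(0.311)² = 0.2653 kg·m².
ω_f = L_i / I_f = 0.05133 / 0.2653 = 0.1935 rad/s.

|ω_f| ≈ 0.193 rad/s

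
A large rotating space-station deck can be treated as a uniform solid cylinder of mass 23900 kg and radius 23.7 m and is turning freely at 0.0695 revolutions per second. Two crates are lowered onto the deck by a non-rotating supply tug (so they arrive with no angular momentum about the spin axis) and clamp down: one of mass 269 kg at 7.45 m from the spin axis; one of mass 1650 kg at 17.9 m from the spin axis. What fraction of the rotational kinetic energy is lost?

The added mass arrives with no angular momentum about the spin axis, and any external torque about the spin axis is negligible, so the system's angular momentum is conserved.
I_p = ½(23900)(23.7)² = 6.712e+06 kg·m².
Added inertia Σmr² = (269)(7.45)² + (1650)(17.9)² = 5.436e+05 kg·m²; I_f = 6.712e+06 + 5.436e+05 = 7.256e+06 kg·m².
ω_f = I_p ω_i / I_f = (6.712e+06)(0.0695) / 7.256e+06 = 0.06429 rev/s.
KE_i = ½(6.712e+06)(0.4367 rad/s)² = 6.400e+05 J; KE_f = ½(7.256e+06)(0.4040)² = 5.920e+05 J.
Fraction lost = 0.07492.

fraction ≈ 0.0749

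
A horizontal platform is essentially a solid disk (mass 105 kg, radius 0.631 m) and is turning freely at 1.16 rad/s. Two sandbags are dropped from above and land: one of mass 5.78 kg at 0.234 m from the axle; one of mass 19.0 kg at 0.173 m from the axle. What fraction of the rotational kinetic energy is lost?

No external torque acts about the axle; L_before = L_after.
I_p = ½(105)(0.631)² = 20.90 kg·m².
Added inertia Σmr² = (5.78)(0.234)² + (19.0)(0.173)² = 0.8851 kg·m²; I_f = 20.90 + 0.8851 = 21.79 kg·m².
ω_f = I_p ω_i / I_f = (20.90)(1.16) / 21.79 = 1.113 rad/s.
KE_i = ½(20.90)(1.160 rad/s)² = 14.06 J; KE_f = ½(21.79)(1.113)² = 13.49 J.
Fraction lost = 0.04062.

fraction ≈ 0.0406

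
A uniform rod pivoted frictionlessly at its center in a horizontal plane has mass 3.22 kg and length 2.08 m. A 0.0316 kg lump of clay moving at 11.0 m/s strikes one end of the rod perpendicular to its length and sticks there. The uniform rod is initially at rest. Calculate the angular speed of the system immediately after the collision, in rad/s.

|ω_f| ≈ 0.302 rad/s

About the pivot the impulsive forces during the collision are internal, so angular momentum about that axis is conserved.
I_p = (1/12)(3.22)(2.08)² = 1.161 kg·m². Taking the sense of the lump of clay's angular momentum as positive, L_{lump} = m v R = (0.0316)(11.0)(2.08/2) = 0.3615 kg·m²/s.
L_i = 0 + 0.3615 = 0.3615 kg·m²/s.
After sticking, I_f = I_p + m R² = 1.161 + (0.0316)(2.08/2)² = 1.195 kg·m².
ω_f = L_i / I_f = 0.3615 / 1.195 = 0.3025 rad/s.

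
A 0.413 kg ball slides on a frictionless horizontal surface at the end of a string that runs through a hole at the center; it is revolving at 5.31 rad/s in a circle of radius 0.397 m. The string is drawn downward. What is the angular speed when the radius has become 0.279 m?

ω₂ ≈ 10.8 rad/s

No torque about the axis ⇒ m r₁² ω₁ = m r₂² ω₂.
ω₂ = ω₁ (r₁/r₂)² = (5.31)(0.397/0.279)² = 10.75 rad/s.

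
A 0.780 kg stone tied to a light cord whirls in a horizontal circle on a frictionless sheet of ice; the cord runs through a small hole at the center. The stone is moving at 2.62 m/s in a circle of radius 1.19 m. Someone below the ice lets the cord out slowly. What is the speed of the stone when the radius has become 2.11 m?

The only horizontal force on the mass is along the cord (radial), so it exerts no torque about the hole and angular momentum m v r is conserved.
v₂ = v₁ r₁ / r₂ = (2.62)(1.19) / (2.11) = 1.478 m/s.

v₂ ≈ 1.48 m/s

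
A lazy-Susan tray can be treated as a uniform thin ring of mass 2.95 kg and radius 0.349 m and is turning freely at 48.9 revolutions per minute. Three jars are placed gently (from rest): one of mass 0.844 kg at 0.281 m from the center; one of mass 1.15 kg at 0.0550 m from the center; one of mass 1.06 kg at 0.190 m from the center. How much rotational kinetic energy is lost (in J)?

energy lost ≈ 1.09 J

No external torque acts about the center; L_before = L_after.
I_p = (2.95)(0.349)² = 0.3593 kg·m².
Added inertia Σmr² = (0.844)(0.281)² + (1.15)(0.0550)² + (1.06)(0.190)² = 0.1084 kg·m²; I_f = 0.3593 + 0.1084 = 0.4677 kg·m².
ω_f = I_p ω_i / I_f = (0.3593)(48.9) / 0.4677 = 37.57 rpm.
KE_i = ½(0.3593)(5.121 rad/s)² = 4.711 J; KE_f = ½(0.4677)(3.934)² = 3.619 J.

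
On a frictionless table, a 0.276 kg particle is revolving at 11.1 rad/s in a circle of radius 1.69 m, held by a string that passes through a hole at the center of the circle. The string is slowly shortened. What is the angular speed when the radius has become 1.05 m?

ω₂ ≈ 28.8 rad/s

No torque about the axis ⇒ m r₁² ω₁ = m r₂² ω₂.
ω₂ = ω₁ (r₁/r₂)² = (11.1)(1.69/1.05)² = 28.76 rad/s.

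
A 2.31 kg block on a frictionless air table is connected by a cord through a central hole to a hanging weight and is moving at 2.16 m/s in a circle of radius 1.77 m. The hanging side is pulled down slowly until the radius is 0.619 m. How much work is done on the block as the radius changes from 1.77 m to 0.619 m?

The only horizontal force on the mass is along the cord (radial), so it exerts no torque about the hole and angular momentum m v r is conserved.
v₂ = v₁ r₁ / r₂ = (2.16)(1.77) / (0.619) = 6.176 m/s.
W = ΔKE = ½m(v₂² − v₁²) = 38.67 J.

W ≈ 38.7 J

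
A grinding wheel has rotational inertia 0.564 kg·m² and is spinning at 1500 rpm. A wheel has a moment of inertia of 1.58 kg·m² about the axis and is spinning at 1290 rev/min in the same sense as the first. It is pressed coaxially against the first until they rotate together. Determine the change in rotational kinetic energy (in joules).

ΔKE ≈ -101 J

No external torque acts about the common axis, so total angular momentum is conserved.
Taking A's sense as positive: L = (0.5640)(1500) + (1.580)(1290) = 2884 kg·m²·rpm.
Combined I = 0.5640 + 1.580 = 2.144 kg·m².
ω_f = L / I = 2884 / 2.144 = 1345 rpm.
KE_i = ½ΣIω² = 21370 J; KE_f = ½(2.144)(140.9)² = 21270 J.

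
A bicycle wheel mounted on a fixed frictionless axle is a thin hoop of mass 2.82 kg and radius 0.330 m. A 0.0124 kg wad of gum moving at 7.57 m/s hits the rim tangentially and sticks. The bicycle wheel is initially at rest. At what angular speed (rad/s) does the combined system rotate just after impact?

|ω_f| ≈ 0.100 rad/s

About the axle the impulsive forces during the collision are internal, so angular momentum about that axis is conserved.
I_p = (2.82)(0.330)² = 0.3071 kg·m². Taking the sense of the wad of gum's angular momentum as positive, L_{wad} = m v R = (0.0124)(7.57)(0.330) = 0.03098 kg·m²/s.
L_i = 0 + 0.03098 = 0.03098 kg·m²/s.
After sticking, I_f = I_p + m R² = 0.3071 + (0.0124)(0.330)² = 0.3084 kg·m².
ω_f = L_i / I_f = 0.03098 / 0.3084 = 0.1004 rad/s.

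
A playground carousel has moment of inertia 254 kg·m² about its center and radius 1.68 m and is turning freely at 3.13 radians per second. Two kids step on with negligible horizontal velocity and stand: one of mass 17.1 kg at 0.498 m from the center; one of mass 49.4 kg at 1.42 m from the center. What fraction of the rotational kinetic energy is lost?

fraction ≈ 0.290

No external torque acts about the center; L_before = L_after.
Added inertia Σmr² = (17.1)(0.498)² + (49.4)(1.42)² = 103.9 kg·m²; I_f = 254.0 + 103.9 = 357.9 kg·m².
ω_f = I_p ω_i / I_f = (254.0)(3.13) / 357.9 = 2.222 rad/s.
KE_i = ½(254.0)(3.130 rad/s)² = 1244 J; KE_f = ½(357.9)(2.222)² = 883.1 J.
Fraction lost = 0.2902.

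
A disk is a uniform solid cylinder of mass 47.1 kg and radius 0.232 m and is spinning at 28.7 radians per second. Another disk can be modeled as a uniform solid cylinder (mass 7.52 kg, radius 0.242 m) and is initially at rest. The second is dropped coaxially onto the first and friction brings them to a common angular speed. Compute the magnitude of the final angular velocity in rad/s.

The coupling torques are internal; angular momentum about the shared axis is conserved.
Moments of inertia: I_A = ½(47.1)(0.232)² = 1.268 kg·m²; I_B = ½(7.52)(0.242)² = 0.2202 kg·m².
Taking A's sense as positive: L = (1.268)(28.7) = 36.38 kg·m²·rad/s.
Combined I = 1.268 + 0.2202 = 1.488 kg·m².
ω_f = L / I = 36.38 / 1.488 = 24.45 rad/s.

|ω_f| ≈ 24.5 rad/s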